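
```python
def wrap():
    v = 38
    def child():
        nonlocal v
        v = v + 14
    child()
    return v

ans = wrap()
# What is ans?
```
52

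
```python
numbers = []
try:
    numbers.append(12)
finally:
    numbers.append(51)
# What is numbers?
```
[12, 51]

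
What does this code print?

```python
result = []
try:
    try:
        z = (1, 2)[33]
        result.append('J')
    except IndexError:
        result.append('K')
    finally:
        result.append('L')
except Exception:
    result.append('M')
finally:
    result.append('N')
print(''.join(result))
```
KLN

Both finally blocks run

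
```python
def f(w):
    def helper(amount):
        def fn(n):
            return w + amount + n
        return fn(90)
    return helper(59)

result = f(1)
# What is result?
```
150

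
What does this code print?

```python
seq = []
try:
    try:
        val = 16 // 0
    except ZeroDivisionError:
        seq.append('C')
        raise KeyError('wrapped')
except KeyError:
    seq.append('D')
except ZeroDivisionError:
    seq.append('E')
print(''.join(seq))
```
CD

New KeyError raised, caught by outer KeyError handler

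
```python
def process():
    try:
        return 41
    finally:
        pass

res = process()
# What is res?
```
41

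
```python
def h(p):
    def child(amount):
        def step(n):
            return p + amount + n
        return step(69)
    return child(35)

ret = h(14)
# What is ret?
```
118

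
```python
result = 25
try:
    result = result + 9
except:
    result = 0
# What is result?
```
34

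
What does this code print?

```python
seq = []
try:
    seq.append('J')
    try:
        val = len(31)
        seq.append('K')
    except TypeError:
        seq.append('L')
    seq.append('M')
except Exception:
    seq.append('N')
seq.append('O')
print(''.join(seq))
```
JLMO

Inner exception caught by inner handler, outer continues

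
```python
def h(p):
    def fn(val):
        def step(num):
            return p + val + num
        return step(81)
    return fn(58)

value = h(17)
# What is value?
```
156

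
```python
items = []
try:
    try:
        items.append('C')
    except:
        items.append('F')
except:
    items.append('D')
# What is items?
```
['C']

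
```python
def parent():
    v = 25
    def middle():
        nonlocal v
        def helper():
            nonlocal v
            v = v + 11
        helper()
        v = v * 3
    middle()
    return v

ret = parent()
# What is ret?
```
108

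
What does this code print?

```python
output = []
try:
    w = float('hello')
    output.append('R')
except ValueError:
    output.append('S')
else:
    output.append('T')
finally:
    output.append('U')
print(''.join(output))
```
SU

Exception: except runs, else skipped, finally runs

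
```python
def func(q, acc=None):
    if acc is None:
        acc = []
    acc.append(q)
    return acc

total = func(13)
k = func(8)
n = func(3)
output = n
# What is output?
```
[3]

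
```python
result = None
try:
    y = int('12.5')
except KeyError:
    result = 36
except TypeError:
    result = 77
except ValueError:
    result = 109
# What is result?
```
109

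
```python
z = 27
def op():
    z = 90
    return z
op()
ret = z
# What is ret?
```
27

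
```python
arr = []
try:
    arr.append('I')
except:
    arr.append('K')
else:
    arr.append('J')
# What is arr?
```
['I', 'J']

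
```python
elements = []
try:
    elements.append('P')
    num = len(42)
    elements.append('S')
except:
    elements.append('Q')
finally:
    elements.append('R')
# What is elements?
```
['P', 'Q', 'R']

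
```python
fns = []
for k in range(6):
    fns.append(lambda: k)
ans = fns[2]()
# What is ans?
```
5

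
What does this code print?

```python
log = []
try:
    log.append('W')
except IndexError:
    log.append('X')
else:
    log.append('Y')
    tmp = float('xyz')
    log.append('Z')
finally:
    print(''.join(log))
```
WY

Try succeeds, else appends 'Y', ValueError in else is uncaught, finally prints before exception propagates ('Z' never appended)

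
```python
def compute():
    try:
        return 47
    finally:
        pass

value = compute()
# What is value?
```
47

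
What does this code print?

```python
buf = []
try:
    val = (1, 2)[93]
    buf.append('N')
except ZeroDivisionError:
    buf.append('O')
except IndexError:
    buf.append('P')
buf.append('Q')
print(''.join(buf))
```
PQ

IndexError is caught by its specific handler, not ZeroDivisionError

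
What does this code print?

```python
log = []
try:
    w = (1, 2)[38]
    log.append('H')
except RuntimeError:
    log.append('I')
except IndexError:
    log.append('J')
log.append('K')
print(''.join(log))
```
JK

IndexError is caught by its specific handler, not RuntimeError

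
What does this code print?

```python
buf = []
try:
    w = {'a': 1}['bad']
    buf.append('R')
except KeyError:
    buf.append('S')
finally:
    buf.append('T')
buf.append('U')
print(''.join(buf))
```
STU

finally always runs, even after exception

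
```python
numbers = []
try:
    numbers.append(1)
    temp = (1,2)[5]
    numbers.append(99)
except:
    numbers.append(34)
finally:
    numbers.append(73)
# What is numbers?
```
[1, 34, 73]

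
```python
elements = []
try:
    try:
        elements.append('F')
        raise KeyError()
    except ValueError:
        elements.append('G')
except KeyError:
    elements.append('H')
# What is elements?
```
['F', 'H']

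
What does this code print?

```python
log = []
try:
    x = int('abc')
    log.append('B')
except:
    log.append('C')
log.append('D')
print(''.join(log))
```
CD

Exception raised in try, caught by bare except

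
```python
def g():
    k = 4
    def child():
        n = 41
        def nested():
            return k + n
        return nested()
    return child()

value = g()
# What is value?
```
45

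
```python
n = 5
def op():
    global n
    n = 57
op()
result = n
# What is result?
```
57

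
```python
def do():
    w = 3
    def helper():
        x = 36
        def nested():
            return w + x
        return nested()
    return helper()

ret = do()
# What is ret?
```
39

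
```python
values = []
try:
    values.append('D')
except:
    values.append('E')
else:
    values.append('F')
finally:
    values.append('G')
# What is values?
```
['D', 'F', 'G']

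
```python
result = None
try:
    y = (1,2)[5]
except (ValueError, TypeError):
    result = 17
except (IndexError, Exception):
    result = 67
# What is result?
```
67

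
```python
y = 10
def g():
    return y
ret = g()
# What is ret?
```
10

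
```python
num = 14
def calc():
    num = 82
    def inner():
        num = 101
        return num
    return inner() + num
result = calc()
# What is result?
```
183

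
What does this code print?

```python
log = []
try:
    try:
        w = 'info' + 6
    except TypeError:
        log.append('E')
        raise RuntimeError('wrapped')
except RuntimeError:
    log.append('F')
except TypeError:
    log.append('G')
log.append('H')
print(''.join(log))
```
EFH

RuntimeError raised and caught, original TypeError not re-raised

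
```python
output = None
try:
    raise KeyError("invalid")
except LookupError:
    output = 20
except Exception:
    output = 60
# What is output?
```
20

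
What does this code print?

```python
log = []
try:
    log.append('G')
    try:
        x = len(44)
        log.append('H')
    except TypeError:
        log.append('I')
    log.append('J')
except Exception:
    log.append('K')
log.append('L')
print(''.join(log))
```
GIJL

Inner exception caught by inner handler, outer continues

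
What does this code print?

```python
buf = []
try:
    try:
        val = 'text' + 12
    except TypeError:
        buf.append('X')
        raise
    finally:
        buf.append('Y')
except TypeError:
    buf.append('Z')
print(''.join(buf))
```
XYZ

finally runs before re-raised exception propagates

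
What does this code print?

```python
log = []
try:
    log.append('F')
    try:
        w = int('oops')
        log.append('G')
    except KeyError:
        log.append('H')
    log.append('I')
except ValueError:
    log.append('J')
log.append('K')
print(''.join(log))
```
FJK

Inner handler doesn't match, propagates to outer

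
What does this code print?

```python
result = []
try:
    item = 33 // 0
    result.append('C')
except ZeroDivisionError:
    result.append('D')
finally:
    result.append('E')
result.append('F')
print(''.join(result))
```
DEF

finally always runs, even after exception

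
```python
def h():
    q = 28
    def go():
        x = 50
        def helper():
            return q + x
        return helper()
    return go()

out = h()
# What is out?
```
78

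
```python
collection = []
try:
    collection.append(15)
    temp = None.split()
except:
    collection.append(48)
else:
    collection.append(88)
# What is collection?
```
[15, 48]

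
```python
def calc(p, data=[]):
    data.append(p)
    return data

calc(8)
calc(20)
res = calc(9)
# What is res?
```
[8, 20, 9]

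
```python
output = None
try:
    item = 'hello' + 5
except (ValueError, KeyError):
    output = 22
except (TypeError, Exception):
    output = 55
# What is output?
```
55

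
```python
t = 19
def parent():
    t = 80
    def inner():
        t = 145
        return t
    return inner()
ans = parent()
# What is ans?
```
145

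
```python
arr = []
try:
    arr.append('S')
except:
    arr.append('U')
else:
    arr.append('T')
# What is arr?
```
['S', 'T']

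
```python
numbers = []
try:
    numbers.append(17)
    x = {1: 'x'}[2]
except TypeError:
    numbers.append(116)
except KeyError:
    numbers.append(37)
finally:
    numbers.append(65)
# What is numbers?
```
[17, 37, 65]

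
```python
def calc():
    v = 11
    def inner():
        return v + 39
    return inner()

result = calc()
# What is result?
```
50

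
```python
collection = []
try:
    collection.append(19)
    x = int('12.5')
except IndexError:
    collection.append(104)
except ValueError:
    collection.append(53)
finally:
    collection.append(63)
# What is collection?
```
[19, 53, 63]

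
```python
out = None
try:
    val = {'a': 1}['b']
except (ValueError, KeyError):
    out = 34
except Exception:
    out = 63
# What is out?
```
34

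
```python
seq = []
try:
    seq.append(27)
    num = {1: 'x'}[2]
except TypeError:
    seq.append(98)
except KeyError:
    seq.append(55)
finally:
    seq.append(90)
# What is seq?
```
[27, 55, 90]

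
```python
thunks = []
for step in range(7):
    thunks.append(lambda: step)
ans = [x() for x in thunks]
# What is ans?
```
[6, 6, 6, 6, 6, 6, 6]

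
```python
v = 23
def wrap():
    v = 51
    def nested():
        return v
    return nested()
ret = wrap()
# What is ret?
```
51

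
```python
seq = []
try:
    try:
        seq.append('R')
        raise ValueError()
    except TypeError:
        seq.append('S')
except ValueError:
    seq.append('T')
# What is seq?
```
['R', 'T']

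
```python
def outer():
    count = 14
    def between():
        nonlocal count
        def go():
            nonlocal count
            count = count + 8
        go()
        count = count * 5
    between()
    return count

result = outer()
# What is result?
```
110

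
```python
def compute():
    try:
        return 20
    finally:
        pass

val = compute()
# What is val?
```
20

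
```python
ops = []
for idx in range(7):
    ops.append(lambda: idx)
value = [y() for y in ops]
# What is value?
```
[6, 6, 6, 6, 6, 6, 6]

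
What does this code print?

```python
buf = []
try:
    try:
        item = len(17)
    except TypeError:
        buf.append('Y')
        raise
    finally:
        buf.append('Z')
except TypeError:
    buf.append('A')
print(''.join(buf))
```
YZA

finally runs before re-raised exception propagates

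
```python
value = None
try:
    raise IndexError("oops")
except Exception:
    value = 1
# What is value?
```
1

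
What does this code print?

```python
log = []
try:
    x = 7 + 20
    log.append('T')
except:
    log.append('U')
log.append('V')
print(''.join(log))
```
TV

No exception, try block completes normally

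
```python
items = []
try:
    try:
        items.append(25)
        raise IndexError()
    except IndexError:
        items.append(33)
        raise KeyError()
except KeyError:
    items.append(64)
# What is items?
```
[25, 33, 64]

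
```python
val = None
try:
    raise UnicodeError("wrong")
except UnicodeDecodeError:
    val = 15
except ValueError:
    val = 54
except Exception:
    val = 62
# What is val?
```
54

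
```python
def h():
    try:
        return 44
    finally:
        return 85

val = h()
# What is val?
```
85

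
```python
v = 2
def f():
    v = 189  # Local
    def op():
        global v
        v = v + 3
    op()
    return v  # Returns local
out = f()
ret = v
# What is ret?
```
5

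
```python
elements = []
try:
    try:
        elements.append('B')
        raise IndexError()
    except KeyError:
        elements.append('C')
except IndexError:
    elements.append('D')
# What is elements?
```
['B', 'D']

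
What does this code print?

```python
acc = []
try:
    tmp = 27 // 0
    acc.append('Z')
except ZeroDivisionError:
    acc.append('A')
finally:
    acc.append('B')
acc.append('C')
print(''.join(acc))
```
ABC

finally always runs, even after exception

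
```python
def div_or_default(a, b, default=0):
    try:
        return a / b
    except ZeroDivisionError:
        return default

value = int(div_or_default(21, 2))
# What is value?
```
10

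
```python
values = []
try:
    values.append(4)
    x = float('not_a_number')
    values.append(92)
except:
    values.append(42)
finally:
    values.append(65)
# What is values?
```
[4, 42, 65]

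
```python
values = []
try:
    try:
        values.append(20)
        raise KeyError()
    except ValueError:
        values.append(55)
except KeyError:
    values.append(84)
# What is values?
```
[20, 84]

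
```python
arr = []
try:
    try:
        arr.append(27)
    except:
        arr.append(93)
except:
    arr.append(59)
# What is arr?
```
[27]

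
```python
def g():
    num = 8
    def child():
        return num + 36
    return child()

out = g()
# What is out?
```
44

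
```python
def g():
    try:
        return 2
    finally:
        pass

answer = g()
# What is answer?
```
2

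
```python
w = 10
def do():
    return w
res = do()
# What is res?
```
10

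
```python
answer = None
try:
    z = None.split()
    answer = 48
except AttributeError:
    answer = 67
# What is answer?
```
67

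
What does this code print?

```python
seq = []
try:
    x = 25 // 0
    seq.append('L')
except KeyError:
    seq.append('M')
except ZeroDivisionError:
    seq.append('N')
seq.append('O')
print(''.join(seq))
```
NO

ZeroDivisionError is caught by its specific handler, not KeyError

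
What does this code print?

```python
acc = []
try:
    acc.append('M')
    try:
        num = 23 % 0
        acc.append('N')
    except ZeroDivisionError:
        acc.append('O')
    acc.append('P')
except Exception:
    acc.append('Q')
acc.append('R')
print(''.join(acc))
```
MOPR

Inner exception caught by inner handler, outer continues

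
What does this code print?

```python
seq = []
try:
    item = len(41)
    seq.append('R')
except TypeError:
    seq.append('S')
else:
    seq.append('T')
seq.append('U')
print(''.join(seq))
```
SU

else block skipped when exception is caught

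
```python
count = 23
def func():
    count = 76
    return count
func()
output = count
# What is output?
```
23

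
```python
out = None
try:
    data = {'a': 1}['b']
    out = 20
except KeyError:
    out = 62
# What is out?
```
62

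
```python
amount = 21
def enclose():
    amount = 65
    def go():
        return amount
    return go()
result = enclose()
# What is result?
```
65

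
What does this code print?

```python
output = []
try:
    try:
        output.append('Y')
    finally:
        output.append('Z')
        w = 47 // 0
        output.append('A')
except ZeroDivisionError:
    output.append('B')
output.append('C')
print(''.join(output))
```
YZBC

Exception in inner finally caught by outer except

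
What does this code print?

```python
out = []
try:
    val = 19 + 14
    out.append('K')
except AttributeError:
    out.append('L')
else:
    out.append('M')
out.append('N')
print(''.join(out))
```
KMN

else block runs when no exception occurs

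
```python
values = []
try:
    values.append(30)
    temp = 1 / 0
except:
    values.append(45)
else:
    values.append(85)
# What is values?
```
[30, 45]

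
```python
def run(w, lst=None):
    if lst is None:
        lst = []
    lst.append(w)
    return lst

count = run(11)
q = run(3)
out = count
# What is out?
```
[11]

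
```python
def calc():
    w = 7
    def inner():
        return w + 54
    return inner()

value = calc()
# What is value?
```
61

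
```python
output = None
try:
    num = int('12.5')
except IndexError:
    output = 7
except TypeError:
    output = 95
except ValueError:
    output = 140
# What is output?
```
140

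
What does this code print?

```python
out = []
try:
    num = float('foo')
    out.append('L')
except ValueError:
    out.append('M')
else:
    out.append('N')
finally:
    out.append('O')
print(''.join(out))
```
MO

Exception: except runs, else skipped, finally runs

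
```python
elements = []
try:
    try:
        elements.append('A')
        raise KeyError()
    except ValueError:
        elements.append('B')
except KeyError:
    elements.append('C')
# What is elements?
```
['A', 'C']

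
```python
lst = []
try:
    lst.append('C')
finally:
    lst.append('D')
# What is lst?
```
['C', 'D']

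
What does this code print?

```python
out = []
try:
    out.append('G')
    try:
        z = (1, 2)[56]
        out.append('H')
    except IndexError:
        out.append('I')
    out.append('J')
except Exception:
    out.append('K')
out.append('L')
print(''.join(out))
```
GIJL

Inner exception caught by inner handler, outer continues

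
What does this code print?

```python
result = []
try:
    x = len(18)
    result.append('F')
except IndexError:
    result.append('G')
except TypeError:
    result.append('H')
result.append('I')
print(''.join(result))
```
HI

TypeError is caught by its specific handler, not IndexError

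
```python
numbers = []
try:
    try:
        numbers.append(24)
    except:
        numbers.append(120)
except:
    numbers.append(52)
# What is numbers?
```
[24]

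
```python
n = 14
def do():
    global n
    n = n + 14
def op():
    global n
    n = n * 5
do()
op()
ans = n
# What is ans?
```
140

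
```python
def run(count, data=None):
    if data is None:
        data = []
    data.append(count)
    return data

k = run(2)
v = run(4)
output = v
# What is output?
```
[4]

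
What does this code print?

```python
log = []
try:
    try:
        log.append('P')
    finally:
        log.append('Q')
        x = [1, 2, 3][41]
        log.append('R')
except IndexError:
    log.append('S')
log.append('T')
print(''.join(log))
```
PQST

Exception in inner finally caught by outer except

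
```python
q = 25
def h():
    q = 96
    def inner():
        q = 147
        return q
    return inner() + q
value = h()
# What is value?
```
243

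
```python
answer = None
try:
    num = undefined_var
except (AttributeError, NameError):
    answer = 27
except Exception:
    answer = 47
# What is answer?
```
27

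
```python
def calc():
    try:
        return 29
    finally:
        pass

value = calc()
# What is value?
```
29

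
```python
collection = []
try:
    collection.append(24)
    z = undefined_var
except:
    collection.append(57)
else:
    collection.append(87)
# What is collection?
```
[24, 57]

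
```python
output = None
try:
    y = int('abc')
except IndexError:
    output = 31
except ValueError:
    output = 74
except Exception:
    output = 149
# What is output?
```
74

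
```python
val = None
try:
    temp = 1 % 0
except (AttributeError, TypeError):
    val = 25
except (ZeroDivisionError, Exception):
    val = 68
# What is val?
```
68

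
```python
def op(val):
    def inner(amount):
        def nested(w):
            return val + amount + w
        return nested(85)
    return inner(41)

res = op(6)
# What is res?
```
132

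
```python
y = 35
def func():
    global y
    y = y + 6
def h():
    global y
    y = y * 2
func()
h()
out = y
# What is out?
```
82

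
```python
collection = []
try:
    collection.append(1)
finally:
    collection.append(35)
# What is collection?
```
[1, 35]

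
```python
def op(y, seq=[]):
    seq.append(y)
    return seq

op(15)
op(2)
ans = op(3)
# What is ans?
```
[15, 2, 3]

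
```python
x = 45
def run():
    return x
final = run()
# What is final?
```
45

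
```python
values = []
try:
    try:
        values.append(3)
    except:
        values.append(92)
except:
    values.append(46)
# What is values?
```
[3]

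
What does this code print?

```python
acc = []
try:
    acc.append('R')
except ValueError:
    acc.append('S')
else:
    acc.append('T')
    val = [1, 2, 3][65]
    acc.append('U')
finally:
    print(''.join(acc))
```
RT

Try succeeds, else appends 'T', IndexError in else is uncaught, finally prints before exception propagates ('U' never appended)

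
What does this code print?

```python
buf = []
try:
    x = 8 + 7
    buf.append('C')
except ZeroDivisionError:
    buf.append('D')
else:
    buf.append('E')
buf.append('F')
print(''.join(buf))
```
CEF

else block runs when no exception occurs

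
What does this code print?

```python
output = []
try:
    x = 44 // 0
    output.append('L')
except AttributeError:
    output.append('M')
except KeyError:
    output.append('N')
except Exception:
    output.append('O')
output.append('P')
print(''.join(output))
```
OP

ZeroDivisionError not specifically caught, falls to Exception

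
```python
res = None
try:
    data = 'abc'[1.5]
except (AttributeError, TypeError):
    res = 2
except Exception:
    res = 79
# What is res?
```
2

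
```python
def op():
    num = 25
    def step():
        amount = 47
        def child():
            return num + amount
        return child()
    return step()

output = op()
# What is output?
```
72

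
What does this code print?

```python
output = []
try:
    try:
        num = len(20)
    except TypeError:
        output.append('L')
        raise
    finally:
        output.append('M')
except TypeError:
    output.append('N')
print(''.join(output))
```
LMN

finally runs before re-raised exception propagates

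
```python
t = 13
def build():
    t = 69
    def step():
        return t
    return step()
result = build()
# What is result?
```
69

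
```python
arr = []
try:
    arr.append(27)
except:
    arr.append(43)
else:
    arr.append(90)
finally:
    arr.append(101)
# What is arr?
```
[27, 90, 101]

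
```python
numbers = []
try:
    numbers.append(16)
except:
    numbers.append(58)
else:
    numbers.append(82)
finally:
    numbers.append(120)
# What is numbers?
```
[16, 82, 120]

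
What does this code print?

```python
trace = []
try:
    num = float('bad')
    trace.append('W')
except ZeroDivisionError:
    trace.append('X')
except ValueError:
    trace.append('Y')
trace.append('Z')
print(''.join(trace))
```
YZ

ValueError is caught by its specific handler, not ZeroDivisionError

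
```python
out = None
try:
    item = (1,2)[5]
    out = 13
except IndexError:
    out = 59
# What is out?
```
59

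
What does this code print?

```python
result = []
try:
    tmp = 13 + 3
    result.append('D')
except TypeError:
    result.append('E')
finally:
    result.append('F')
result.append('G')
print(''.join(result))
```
DFG

finally runs after normal execution too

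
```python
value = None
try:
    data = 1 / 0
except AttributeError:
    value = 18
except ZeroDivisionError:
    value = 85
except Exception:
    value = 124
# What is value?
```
85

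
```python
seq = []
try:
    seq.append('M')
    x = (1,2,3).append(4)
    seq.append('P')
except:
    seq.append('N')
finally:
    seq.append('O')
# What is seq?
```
['M', 'N', 'O']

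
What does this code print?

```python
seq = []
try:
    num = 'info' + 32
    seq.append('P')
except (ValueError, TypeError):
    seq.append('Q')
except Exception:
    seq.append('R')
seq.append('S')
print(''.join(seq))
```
QS

TypeError matches tuple containing it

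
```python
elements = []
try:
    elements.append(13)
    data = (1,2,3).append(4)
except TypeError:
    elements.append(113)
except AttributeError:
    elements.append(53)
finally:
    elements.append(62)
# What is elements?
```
[13, 53, 62]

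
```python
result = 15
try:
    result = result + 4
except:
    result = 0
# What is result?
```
19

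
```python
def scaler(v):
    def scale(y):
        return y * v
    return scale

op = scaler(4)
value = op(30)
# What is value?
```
120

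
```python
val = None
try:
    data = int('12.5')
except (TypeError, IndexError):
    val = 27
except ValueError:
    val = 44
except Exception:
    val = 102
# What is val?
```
44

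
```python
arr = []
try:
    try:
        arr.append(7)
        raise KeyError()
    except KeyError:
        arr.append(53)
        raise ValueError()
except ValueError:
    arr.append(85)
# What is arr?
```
[7, 53, 85]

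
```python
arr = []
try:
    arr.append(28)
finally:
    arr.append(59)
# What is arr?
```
[28, 59]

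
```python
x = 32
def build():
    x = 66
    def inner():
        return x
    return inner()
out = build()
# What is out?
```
66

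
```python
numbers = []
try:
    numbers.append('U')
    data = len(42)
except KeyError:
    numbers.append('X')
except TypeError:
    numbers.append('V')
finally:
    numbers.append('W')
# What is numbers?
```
['U', 'V', 'W']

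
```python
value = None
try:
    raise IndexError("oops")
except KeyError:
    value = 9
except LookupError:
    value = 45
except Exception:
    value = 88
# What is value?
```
45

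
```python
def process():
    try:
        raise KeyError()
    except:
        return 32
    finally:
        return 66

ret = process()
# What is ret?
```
66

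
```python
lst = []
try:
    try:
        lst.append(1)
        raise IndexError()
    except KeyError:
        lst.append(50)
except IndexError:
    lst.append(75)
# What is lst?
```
[1, 75]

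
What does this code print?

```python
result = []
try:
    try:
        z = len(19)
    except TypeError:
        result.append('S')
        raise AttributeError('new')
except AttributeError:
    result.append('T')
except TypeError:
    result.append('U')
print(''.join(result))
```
ST

New AttributeError raised, caught by outer AttributeError handler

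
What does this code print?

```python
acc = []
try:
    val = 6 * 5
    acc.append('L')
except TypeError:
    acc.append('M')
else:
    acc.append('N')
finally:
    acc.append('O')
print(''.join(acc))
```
LNO

else runs before finally when no exception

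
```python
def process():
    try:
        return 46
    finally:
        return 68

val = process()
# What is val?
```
68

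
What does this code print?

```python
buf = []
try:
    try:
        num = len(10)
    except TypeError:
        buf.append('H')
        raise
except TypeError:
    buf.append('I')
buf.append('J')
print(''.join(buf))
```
HIJ

raise without argument re-raises current exception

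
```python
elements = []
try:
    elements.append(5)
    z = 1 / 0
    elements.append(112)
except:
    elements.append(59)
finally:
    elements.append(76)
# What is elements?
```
[5, 59, 76]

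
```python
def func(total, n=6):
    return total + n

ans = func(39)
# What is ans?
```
45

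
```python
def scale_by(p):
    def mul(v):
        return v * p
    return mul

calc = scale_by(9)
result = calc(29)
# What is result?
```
261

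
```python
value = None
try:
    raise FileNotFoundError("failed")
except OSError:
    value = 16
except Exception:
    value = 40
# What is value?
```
16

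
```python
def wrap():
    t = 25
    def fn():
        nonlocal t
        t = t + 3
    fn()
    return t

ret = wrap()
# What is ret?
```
28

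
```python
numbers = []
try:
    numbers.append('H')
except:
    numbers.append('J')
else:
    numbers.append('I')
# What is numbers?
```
['H', 'I']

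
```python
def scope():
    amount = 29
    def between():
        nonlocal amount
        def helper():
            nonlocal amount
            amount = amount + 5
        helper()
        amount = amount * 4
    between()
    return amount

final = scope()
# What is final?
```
136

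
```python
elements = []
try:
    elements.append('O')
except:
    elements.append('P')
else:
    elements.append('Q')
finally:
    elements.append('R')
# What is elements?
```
['O', 'Q', 'R']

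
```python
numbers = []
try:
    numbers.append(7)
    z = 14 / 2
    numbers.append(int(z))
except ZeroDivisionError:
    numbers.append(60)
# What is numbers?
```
[7, 7]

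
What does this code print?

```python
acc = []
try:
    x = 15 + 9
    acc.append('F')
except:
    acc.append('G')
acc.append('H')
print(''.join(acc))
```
FH

No exception, try block completes normally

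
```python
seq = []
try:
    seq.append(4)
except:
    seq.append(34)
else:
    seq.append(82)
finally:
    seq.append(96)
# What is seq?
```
[4, 82, 96]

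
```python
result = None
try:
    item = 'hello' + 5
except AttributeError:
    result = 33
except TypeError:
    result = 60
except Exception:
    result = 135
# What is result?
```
60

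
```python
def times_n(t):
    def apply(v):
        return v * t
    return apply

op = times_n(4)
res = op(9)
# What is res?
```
36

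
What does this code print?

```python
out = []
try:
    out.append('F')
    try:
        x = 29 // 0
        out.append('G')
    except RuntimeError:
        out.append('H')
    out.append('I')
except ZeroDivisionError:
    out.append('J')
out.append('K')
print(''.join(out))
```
FJK

Inner handler doesn't match, propagates to outer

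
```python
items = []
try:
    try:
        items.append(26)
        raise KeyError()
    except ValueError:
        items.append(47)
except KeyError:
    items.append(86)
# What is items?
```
[26, 86]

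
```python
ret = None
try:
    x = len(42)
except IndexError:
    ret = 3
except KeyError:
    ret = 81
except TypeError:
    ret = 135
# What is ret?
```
135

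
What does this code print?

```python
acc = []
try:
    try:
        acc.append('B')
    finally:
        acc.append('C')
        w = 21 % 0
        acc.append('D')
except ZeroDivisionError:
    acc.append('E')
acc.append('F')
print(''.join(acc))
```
BCEF

Exception in inner finally caught by outer except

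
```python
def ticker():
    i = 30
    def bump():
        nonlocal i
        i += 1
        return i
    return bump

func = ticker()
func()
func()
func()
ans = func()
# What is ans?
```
34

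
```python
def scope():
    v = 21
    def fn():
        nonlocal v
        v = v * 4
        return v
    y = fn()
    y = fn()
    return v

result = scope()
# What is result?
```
336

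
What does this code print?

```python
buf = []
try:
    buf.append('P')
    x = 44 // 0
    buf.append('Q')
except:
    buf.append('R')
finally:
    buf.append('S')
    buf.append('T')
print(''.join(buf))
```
PRST

Code before exception runs, then except, then all of finally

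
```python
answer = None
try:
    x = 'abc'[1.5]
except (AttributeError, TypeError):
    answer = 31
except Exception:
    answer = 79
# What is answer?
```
31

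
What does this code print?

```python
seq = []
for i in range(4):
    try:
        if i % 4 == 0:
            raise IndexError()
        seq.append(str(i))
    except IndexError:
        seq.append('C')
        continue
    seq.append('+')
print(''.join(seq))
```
C1+2+3+

continue in except skips rest of loop body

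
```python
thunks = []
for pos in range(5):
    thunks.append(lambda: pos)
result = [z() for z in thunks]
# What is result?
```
[4, 4, 4, 4, 4]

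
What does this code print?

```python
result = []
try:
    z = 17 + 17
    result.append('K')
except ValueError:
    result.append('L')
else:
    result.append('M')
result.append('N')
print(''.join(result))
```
KMN

else block runs when no exception occurs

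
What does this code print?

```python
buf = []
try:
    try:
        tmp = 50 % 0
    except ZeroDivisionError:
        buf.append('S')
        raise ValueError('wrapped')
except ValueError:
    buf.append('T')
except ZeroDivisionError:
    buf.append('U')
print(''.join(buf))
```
ST

New ValueError raised, caught by outer ValueError handler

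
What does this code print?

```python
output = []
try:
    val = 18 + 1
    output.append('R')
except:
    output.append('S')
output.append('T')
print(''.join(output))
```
RT

No exception, try block completes normally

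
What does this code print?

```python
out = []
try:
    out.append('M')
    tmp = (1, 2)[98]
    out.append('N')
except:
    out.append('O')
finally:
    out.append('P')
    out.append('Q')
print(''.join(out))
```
MOPQ

Code before exception runs, then except, then all of finally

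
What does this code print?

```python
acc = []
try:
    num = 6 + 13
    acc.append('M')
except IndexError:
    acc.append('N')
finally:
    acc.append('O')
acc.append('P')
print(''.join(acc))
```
MOP

finally runs after normal execution too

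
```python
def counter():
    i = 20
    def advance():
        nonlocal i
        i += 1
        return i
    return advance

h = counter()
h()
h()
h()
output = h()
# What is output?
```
24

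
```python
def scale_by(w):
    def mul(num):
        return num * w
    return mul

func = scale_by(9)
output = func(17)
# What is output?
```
153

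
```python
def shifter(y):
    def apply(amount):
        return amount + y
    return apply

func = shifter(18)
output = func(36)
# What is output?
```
54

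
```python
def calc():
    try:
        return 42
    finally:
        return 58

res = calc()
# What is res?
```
58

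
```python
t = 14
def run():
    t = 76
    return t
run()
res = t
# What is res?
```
14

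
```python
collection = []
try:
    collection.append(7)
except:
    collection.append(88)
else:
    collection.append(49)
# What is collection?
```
[7, 49]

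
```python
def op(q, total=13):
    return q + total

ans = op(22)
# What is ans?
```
35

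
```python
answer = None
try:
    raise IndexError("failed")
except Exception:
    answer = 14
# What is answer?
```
14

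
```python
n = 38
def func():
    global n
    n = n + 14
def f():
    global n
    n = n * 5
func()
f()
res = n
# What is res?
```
260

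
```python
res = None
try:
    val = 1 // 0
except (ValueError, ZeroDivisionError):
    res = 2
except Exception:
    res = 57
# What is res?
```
2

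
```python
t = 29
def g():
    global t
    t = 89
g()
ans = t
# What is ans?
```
89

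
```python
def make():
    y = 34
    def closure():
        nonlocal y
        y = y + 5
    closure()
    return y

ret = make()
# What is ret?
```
39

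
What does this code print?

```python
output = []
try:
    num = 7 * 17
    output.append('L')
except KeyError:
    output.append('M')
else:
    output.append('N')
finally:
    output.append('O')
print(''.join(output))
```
LNO

else runs before finally when no exception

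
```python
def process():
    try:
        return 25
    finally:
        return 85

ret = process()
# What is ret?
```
85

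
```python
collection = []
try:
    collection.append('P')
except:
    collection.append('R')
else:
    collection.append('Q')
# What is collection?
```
['P', 'Q']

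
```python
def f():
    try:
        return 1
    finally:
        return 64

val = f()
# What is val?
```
64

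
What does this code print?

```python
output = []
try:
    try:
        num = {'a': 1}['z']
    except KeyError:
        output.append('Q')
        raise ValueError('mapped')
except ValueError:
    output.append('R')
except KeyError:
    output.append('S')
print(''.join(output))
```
QR

New ValueError raised, caught by outer ValueError handler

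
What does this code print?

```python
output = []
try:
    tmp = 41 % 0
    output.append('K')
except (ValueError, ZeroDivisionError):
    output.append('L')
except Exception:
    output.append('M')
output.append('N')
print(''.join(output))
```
LN

ZeroDivisionError matches tuple containing it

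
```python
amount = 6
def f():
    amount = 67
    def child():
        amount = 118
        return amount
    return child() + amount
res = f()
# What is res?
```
185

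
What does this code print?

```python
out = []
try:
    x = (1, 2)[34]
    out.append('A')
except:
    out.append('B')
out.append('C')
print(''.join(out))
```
BC

Exception raised in try, caught by bare except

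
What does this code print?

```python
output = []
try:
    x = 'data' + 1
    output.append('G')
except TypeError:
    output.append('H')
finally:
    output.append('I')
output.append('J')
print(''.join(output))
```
HIJ

finally always runs, even after exception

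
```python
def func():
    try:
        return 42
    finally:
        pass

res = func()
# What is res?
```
42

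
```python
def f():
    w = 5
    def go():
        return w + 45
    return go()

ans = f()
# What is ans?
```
50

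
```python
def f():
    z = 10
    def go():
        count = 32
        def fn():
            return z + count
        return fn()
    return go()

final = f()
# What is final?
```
42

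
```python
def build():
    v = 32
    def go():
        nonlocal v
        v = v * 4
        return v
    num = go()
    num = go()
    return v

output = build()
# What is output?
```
512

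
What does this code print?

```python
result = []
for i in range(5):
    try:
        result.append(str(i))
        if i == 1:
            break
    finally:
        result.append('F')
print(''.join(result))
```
0F1F

finally runs even when breaking out of loop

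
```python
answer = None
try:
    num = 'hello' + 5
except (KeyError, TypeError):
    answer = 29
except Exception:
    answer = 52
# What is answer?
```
29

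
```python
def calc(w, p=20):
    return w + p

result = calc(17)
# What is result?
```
37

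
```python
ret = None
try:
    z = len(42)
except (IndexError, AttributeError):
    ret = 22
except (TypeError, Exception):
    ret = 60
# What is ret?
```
60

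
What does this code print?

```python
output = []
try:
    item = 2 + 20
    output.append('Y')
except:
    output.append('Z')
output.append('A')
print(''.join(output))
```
YA

No exception, try block completes normally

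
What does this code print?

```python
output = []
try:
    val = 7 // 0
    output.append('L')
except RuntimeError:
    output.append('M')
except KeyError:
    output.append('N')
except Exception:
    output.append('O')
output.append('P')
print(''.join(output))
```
OP

ZeroDivisionError not specifically caught, falls to Exception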